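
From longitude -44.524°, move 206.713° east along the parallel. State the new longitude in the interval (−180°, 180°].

+162.189°

Start at -44.524°; shift +206.713° → +162.189°.
+162.189° already lies in (−180°, 180°].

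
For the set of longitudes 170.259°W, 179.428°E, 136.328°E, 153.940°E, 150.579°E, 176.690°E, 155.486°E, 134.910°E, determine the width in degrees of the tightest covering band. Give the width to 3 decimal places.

Sort the longitudes: -170.259°, +134.910°, +136.328°, +150.579°, +153.940°, +155.486°, +176.690°, +179.428°.
Eastward gaps between consecutive values (wrapping around): 305.169°, 1.418°, 14.251°, 3.361°, 1.546°, 21.204°, 2.738°, 10.313°.
Largest gap = 305.169° ⇒ minimal covering band is its complement: 360° − 305.169° = 54.831°.
Band runs from +134.910° eastward to -170.259°, crossing the antimeridian.

54.831°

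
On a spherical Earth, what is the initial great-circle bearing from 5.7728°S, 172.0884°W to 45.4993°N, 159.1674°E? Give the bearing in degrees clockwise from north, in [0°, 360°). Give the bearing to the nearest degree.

Δλ = 159.1674 − -172.0884 = 331.2558°; wrapped into (−180°, 180°]: -28.7442°.
θ = atan2( sin Δλ · cos φ₂ , cos φ₁ · sin φ₂ − sin φ₁ · cos φ₂ · cos Δλ )
  = atan2(-0.33707, 0.77144) = -23.602° → normalised to [0°, 360°): 336.398°.

336°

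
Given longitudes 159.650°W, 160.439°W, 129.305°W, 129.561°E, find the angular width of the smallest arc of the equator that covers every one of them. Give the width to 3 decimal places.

101.134°

Sort the longitudes: -160.439°, -159.650°, -129.305°, +129.561°.
Eastward gaps between consecutive values (wrapping around): 0.789°, 30.345°, 258.866°, 70.000°.
Largest gap = 258.866° ⇒ minimal covering band is its complement: 360° − 258.866° = 101.134°.
Band runs from +129.561° eastward to -129.305°, crossing the antimeridian.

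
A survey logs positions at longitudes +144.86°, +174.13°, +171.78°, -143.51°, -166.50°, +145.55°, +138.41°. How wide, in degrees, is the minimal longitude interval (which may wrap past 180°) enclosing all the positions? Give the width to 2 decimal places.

78.08°

Sort the longitudes: -166.50°, -143.51°, +138.41°, +144.86°, +145.55°, +171.78°, +174.13°.
Eastward gaps between consecutive values (wrapping around): 22.99°, 281.92°, 6.45°, 0.69°, 26.23°, 2.35°, 19.37°.
Largest gap = 281.92° ⇒ minimal covering band is its complement: 360° − 281.92° = 78.08°.
Band runs from +138.41° eastward to -143.51°, crossing the antimeridian.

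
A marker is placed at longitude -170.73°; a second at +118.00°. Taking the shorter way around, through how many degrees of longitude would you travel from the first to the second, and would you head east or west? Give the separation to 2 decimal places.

71.27° west

Raw difference: 118.00 − -170.73 = 288.73°.
Normalise into (−180°, 180°]: 288.73° − 360° = -71.27°.
Negative ⇒ the second point lies to the west; separation 71.27°.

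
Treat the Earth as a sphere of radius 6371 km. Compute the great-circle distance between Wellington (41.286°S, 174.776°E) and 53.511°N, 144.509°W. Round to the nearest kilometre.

Δλ = -144.509 − 174.776 = -319.285°; wrapped into (−180°, 180°]: 40.715°.
Δφ = 53.511 − -41.286 = 94.797°.
a = sin²(Δφ/2) + cos φ₁ · cos φ₂ · sin²(Δλ/2) = 0.595890.
c = 2·atan2(√a, √(1−a)) = 1.76377 rad → d = 6371·c ≈ 11236.99 km.

11237 km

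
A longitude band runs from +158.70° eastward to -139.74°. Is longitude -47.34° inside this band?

No

Band width going east from +158.70° to -139.74°: ((-139.74 − 158.70) mod 360) = 61.56°.
Offset of -47.34° east of the west edge: ((-47.34 − 158.70) mod 360) = 153.96°.
153.96° > 61.56° ⇒ outside.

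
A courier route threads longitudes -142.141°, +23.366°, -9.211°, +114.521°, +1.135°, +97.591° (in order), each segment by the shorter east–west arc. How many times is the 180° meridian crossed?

0

Leg 1: -142.141° → +23.366°, shortest Δλ = 165.507° (east) — does not cross 180°.
Leg 2: +23.366° → -9.211°, shortest Δλ = -32.577° (west) — does not cross 180°.
Leg 3: -9.211° → +114.521°, shortest Δλ = 123.732° (east) — does not cross 180°.
Leg 4: +114.521° → +1.135°, shortest Δλ = -113.386° (west) — does not cross 180°.
Leg 5: +1.135° → +97.591°, shortest Δλ = 96.456° (east) — does not cross 180°.
Total crossings: 0.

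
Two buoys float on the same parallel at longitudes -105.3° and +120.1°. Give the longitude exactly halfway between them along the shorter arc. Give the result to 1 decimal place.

-172.6°

Signed shortest Δλ from -105.3° to +120.1° is -134.6°.
Midpoint longitude = -105.3° + (-134.6°)/2 = -105.3° − 67.3° = -172.6°.
(The naïve average (-105.3 + +120.1)/2 = 7.4° is on the wrong side of the globe.)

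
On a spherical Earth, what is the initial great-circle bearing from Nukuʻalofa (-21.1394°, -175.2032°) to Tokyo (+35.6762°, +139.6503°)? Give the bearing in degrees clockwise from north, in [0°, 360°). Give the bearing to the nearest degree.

323°

Δλ = 139.6503 − -175.2032 = 314.8535°; wrapped into (−180°, 180°]: -45.1465°.
θ = atan2( sin Δλ · cos φ₂ , cos φ₁ · sin φ₂ − sin φ₁ · cos φ₂ · cos Δλ )
  = atan2(-0.57587, 0.75058) = -37.497° → normalised to [0°, 360°): 322.503°.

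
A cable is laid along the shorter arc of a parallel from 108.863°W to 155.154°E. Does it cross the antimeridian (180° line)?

Yes

Naïve |155.154 − -108.863| = 264.017° > 180°, so the shorter arc goes the other way round — across 180°.
Signed shortest Δλ = ((155.154 − -108.863 + 180) mod 360) − 180 = -95.983°.
Going west by 95.983° from -108.863° passes through 180° before reaching +155.154°.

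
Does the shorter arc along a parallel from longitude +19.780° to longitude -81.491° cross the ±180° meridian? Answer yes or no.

No

Signed shortest Δλ = ((-81.491 − 19.780 + 180) mod 360) − 180 = -101.271°.
Going west by 101.271° from +19.780° reaches -81.491° without touching 180°.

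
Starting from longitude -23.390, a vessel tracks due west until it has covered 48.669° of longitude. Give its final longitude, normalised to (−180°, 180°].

-72.059°

Start at -23.390°; shift −48.669° → -72.059°.
-72.059° already lies in (−180°, 180°].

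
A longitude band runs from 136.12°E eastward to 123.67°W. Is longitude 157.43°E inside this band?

Band width going east from +136.12° to -123.67°: ((-123.67 − 136.12) mod 360) = 100.21°.
Offset of +157.43° east of the west edge: ((157.43 − 136.12) mod 360) = 21.31°.
21.31° ≤ 100.21° ⇒ inside.

Yes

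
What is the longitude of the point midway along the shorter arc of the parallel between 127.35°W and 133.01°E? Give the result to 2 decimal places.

Signed shortest Δλ from -127.35° to +133.01° is -99.64°.
Midpoint longitude = -127.35° + (-99.64°)/2 = -127.35° − 49.82° = -177.17°.
(The naïve average (-127.35 + +133.01)/2 = 2.83° is on the wrong side of the globe.)

177.17°W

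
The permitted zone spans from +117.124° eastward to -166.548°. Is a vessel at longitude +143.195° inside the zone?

Yes

Band width going east from +117.124° to -166.548°: ((-166.548 − 117.124) mod 360) = 76.328°.
Offset of +143.195° east of the west edge: ((143.195 − 117.124) mod 360) = 26.071°.
26.071° ≤ 76.328° ⇒ inside.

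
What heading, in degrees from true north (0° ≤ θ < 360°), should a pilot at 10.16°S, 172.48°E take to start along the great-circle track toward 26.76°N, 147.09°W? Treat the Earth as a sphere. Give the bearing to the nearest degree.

46°

Δλ = -147.09 − 172.48 = -319.57°; wrapped into (−180°, 180°]: 40.43°.
θ = atan2( sin Δλ · cos φ₂ , cos φ₁ · sin φ₂ − sin φ₁ · cos φ₂ · cos Δλ )
  = atan2(0.57906, 0.56309) = 45.801° → normalised to [0°, 360°): 45.801°.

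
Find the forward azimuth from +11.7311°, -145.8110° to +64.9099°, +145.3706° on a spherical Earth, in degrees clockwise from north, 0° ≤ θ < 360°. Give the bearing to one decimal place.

Δλ = 145.3706 − -145.8110 = 291.1816°; wrapped into (−180°, 180°]: -68.8184°.
θ = atan2( sin Δλ · cos φ₂ , cos φ₁ · sin φ₂ − sin φ₁ · cos φ₂ · cos Δλ )
  = atan2(-0.39539, 0.85557) = -24.804° → normalised to [0°, 360°): 335.196°.

335.2°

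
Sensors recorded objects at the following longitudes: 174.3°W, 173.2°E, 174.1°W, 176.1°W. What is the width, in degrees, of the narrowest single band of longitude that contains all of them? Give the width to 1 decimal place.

Sort the longitudes: -176.1°, -174.3°, -174.1°, +173.2°.
Eastward gaps between consecutive values (wrapping around): 1.8°, 0.2°, 347.3°, 10.7°.
Largest gap = 347.3° ⇒ minimal covering band is its complement: 360° − 347.3° = 12.7°.
Band runs from +173.2° eastward to -174.1°, crossing the antimeridian.

12.7°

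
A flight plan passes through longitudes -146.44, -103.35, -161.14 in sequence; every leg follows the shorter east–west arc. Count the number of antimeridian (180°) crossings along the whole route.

Leg 1: -146.44° → -103.35°, shortest Δλ = 43.09° (east) — does not cross 180°.
Leg 2: -103.35° → -161.14°, shortest Δλ = -57.79° (west) — does not cross 180°.
Total crossings: 0.

0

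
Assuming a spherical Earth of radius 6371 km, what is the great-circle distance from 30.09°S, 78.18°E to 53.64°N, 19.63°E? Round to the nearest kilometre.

10877 km

Δλ = 19.63 − 78.18 = -58.55°.
Δφ = 53.64 − -30.09 = 83.73°.
a = sin²(Δφ/2) + cos φ₁ · cos φ₂ · sin²(Δλ/2) = 0.568054.
c = 2·atan2(√a, √(1−a)) = 1.70733 rad → d = 6371·c ≈ 10877.39 km.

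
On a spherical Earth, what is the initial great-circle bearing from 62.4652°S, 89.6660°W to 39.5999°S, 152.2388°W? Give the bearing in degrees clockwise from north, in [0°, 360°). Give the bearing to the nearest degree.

272°

Δλ = -152.2388 − -89.6660 = -62.5728°.
θ = atan2( sin Δλ · cos φ₂ , cos φ₁ · sin φ₂ − sin φ₁ · cos φ₂ · cos Δλ )
  = atan2(-0.68391, 0.02004) = -88.321° → normalised to [0°, 360°): 271.679°.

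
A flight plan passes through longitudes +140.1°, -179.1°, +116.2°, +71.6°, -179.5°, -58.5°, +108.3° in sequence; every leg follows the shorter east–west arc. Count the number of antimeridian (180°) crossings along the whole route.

Leg 1: +140.1° → -179.1°, shortest Δλ = 40.8° (east) — crosses 180°.
Leg 2: -179.1° → +116.2°, shortest Δλ = -64.7° (west) — crosses 180°.
Leg 3: +116.2° → +71.6°, shortest Δλ = -44.6° (west) — does not cross 180°.
Leg 4: +71.6° → -179.5°, shortest Δλ = 108.9° (east) — crosses 180°.
Leg 5: -179.5° → -58.5°, shortest Δλ = 121.0° (east) — does not cross 180°.
Leg 6: -58.5° → +108.3°, shortest Δλ = 166.8° (east) — does not cross 180°.
Total crossings: 3.

3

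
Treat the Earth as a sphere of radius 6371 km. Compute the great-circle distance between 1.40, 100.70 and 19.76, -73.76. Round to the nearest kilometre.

17586 km

Δλ = -73.76 − 100.70 = -174.46°.
Δφ = 19.76 − 1.40 = 18.36°.
a = sin²(Δφ/2) + cos φ₁ · cos φ₂ · sin²(Δλ/2) = 0.964091.
c = 2·atan2(√a, √(1−a)) = 2.76029 rad → d = 6371·c ≈ 17585.82 km.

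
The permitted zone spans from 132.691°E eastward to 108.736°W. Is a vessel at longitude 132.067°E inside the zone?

No

Band width going east from +132.691° to -108.736°: ((-108.736 − 132.691) mod 360) = 118.573°.
Offset of +132.067° east of the west edge: ((132.067 − 132.691) mod 360) = 359.376°.
359.376° > 118.573° ⇒ outside.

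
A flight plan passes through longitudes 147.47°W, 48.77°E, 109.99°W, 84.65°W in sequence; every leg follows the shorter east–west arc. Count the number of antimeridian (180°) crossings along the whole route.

1

Leg 1: -147.47° → +48.77°, shortest Δλ = -163.76° (west) — crosses 180°.
Leg 2: +48.77° → -109.99°, shortest Δλ = -158.76° (west) — does not cross 180°.
Leg 3: -109.99° → -84.65°, shortest Δλ = 25.34° (east) — does not cross 180°.
Total crossings: 1.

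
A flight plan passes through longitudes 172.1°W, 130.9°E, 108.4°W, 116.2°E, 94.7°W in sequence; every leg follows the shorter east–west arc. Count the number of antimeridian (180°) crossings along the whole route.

4

Leg 1: -172.1° → +130.9°, shortest Δλ = -57.0° (west) — crosses 180°.
Leg 2: +130.9° → -108.4°, shortest Δλ = 120.7° (east) — crosses 180°.
Leg 3: -108.4° → +116.2°, shortest Δλ = -135.4° (west) — crosses 180°.
Leg 4: +116.2° → -94.7°, shortest Δλ = 149.1° (east) — crosses 180°.
Total crossings: 4.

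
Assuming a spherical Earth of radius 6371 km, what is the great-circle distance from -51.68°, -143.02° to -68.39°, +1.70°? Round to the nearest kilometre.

Δλ = 1.70 − -143.02 = 144.72°.
Δφ = -68.39 − -51.68 = -16.71°.
a = sin²(Δφ/2) + cos φ₁ · cos φ₂ · sin²(Δλ/2) = 0.228501.
c = 2·atan2(√a, √(1−a)) = 0.99679 rad → d = 6371·c ≈ 6350.57 km.

6351 km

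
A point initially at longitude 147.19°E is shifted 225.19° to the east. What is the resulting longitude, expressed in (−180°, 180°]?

12.38°E

Start at +147.19°; shift +225.19° → +372.38°.
+372.38° lies outside (−180°, 180°]; subtract 360° → +12.38°.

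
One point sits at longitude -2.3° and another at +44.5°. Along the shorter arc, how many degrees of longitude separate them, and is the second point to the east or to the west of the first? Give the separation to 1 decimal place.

Raw difference: 44.5 − -2.3 = 46.8°.
Normalise into (−180°, 180°]: 46.8° stays 46.8°.
Positive ⇒ the second point lies to the east; separation 46.8°.

46.8° east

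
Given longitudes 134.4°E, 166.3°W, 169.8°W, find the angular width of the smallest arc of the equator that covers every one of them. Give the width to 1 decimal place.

59.3°

Sort the longitudes: -169.8°, -166.3°, +134.4°.
Eastward gaps between consecutive values (wrapping around): 3.5°, 300.7°, 55.8°.
Largest gap = 300.7° ⇒ minimal covering band is its complement: 360° − 300.7° = 59.3°.
Band runs from +134.4° eastward to -166.3°, crossing the antimeridian.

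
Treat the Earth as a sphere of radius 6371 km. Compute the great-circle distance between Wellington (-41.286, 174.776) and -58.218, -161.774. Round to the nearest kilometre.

2500 km

Δλ = -161.774 − 174.776 = -336.550°; wrapped into (−180°, 180°]: 23.450°.
Δφ = -58.218 − -41.286 = -16.932°.
a = sin²(Δφ/2) + cos φ₁ · cos φ₂ · sin²(Δλ/2) = 0.038018.
c = 2·atan2(√a, √(1−a)) = 0.39248 rad → d = 6371·c ≈ 2500.48 km.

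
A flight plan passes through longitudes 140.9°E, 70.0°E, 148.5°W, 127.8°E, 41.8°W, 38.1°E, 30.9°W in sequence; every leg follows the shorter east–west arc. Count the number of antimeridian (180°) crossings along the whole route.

2

Leg 1: +140.9° → +70.0°, shortest Δλ = -70.9° (west) — does not cross 180°.
Leg 2: +70.0° → -148.5°, shortest Δλ = 141.5° (east) — crosses 180°.
Leg 3: -148.5° → +127.8°, shortest Δλ = -83.7° (west) — crosses 180°.
Leg 4: +127.8° → -41.8°, shortest Δλ = -169.6° (west) — does not cross 180°.
Leg 5: -41.8° → +38.1°, shortest Δλ = 79.9° (east) — does not cross 180°.
Leg 6: +38.1° → -30.9°, shortest Δλ = -69.0° (west) — does not cross 180°.
Total crossings: 2.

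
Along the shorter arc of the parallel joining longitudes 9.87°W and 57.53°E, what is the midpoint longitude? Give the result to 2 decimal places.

Signed shortest Δλ from -9.87° to +57.53° is +67.40°.
Midpoint longitude = -9.87° + (+67.40°)/2 = -9.87° + 33.70° = +23.83°.

23.83°E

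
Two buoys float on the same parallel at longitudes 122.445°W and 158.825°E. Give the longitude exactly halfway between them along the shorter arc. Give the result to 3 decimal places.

161.810°W

Signed shortest Δλ from -122.445° to +158.825° is -78.730°.
Midpoint longitude = -122.445° + (-78.730°)/2 = -122.445° − 39.365° = -161.810°.
(The naïve average (-122.445 + +158.825)/2 = 18.19° is on the wrong side of the globe.)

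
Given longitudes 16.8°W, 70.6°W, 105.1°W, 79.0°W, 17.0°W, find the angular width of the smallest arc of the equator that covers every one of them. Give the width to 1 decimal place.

Sort the longitudes: -105.1°, -79.0°, -70.6°, -17.0°, -16.8°.
Eastward gaps between consecutive values (wrapping around): 26.1°, 8.4°, 53.6°, 0.2°, 271.7°.
Largest gap = 271.7° ⇒ minimal covering band is its complement: 360° − 271.7° = 88.3°.
Band runs from -105.1° eastward to -16.8°.

88.3°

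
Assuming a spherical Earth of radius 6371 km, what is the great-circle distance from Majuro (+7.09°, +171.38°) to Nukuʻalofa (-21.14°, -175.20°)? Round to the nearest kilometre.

3464 km

Δλ = -175.20 − 171.38 = -346.58°; wrapped into (−180°, 180°]: 13.42°.
Δφ = -21.14 − 7.09 = -28.23°.
a = sin²(Δφ/2) + cos φ₁ · cos φ₂ · sin²(Δλ/2) = 0.072108.
c = 2·atan2(√a, √(1−a)) = 0.54373 rad → d = 6371·c ≈ 3464.13 km.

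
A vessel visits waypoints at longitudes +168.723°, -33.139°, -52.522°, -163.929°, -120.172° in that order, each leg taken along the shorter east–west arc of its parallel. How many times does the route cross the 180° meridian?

1

Leg 1: +168.723° → -33.139°, shortest Δλ = 158.138° (east) — crosses 180°.
Leg 2: -33.139° → -52.522°, shortest Δλ = -19.383° (west) — does not cross 180°.
Leg 3: -52.522° → -163.929°, shortest Δλ = -111.407° (west) — does not cross 180°.
Leg 4: -163.929° → -120.172°, shortest Δλ = 43.757° (east) — does not cross 180°.
Total crossings: 1.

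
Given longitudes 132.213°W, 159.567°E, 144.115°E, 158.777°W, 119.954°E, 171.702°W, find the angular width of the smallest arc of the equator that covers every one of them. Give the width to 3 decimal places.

Sort the longitudes: -171.702°, -158.777°, -132.213°, +119.954°, +144.115°, +159.567°.
Eastward gaps between consecutive values (wrapping around): 12.925°, 26.564°, 252.167°, 24.161°, 15.452°, 28.731°.
Largest gap = 252.167° ⇒ minimal covering band is its complement: 360° − 252.167° = 107.833°.
Band runs from +119.954° eastward to -132.213°, crossing the antimeridian.

107.833°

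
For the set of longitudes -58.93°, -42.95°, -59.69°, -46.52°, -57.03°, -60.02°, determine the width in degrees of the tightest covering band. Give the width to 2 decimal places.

17.07°

Sort the longitudes: -60.02°, -59.69°, -58.93°, -57.03°, -46.52°, -42.95°.
Eastward gaps between consecutive values (wrapping around): 0.33°, 0.76°, 1.90°, 10.51°, 3.57°, 342.93°.
Largest gap = 342.93° ⇒ minimal covering band is its complement: 360° − 342.93° = 17.07°.
Band runs from -60.02° eastward to -42.95°.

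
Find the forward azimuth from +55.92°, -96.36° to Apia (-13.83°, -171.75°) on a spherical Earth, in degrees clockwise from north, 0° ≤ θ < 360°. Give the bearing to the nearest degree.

250°

Δλ = -171.75 − -96.36 = -75.39°.
θ = atan2( sin Δλ · cos φ₂ , cos φ₁ · sin φ₂ − sin φ₁ · cos φ₂ · cos Δλ )
  = atan2(-0.93961, -0.33681) = -109.720° → normalised to [0°, 360°): 250.280°.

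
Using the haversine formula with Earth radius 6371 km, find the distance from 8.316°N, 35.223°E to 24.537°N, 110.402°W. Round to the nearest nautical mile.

Δλ = -110.402 − 35.223 = -145.625°.
Δφ = 24.537 − 8.316 = 16.221°.
a = sin²(Δφ/2) + cos φ₁ · cos φ₂ · sin²(Δλ/2) = 0.841433.
c = 2·atan2(√a, √(1−a)) = 2.32248 rad → d = 6371·c ≈ 14796.49 km ≈ 7989.47 nmi.

7989 nmi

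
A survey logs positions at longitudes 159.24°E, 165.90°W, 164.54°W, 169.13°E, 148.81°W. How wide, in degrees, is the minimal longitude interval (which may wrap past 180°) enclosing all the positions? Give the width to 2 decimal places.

Sort the longitudes: -165.90°, -164.54°, -148.81°, +159.24°, +169.13°.
Eastward gaps between consecutive values (wrapping around): 1.36°, 15.73°, 308.05°, 9.89°, 24.97°.
Largest gap = 308.05° ⇒ minimal covering band is its complement: 360° − 308.05° = 51.95°.
Band runs from +159.24° eastward to -148.81°, crossing the antimeridian.

51.95°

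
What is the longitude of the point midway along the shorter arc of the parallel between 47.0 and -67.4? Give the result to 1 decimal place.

-10.2°

Signed shortest Δλ from +47.0° to -67.4° is -114.4°.
Midpoint longitude = +47.0° + (-114.4°)/2 = +47.0° − 57.2° = -10.2°.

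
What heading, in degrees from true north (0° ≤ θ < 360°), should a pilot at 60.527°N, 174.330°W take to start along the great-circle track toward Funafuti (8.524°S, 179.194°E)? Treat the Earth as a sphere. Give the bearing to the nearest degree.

Δλ = 179.194 − -174.330 = 353.524°; wrapped into (−180°, 180°]: -6.476°.
θ = atan2( sin Δλ · cos φ₂ , cos φ₁ · sin φ₂ − sin φ₁ · cos φ₂ · cos Δλ )
  = atan2(-0.11154, -0.92841) = -173.149° → normalised to [0°, 360°): 186.851°.

187°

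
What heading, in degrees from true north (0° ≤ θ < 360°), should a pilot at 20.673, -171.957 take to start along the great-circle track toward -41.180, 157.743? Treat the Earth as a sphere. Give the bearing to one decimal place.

204.2°

Δλ = 157.743 − -171.957 = 329.700°; wrapped into (−180°, 180°]: -30.300°.
θ = atan2( sin Δλ · cos φ₂ , cos φ₁ · sin φ₂ − sin φ₁ · cos φ₂ · cos Δλ )
  = atan2(-0.37973, -0.84544) = -155.813° → normalised to [0°, 360°): 204.187°.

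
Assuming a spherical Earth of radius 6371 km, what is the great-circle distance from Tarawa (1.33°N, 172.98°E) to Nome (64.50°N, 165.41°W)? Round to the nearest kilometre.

7238 km

Δλ = -165.41 − 172.98 = -338.39°; wrapped into (−180°, 180°]: 21.61°.
Δφ = 64.50 − 1.33 = 63.17°.
a = sin²(Δφ/2) + cos φ₁ · cos φ₂ · sin²(Δλ/2) = 0.289453.
c = 2·atan2(√a, √(1−a)) = 1.13615 rad → d = 6371·c ≈ 7238.39 km.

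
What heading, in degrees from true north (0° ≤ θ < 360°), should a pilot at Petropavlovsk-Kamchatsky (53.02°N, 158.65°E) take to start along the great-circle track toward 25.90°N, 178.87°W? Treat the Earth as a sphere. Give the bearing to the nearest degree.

139°

Δλ = -178.87 − 158.65 = -337.52°; wrapped into (−180°, 180°]: 22.48°.
θ = atan2( sin Δλ · cos φ₂ , cos φ₁ · sin φ₂ − sin φ₁ · cos φ₂ · cos Δλ )
  = atan2(0.34396, -0.40125) = 139.397° → normalised to [0°, 360°): 139.397°.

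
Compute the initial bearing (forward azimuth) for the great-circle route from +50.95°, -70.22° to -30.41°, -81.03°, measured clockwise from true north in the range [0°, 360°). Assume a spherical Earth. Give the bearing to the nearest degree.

189°

Δλ = -81.03 − -70.22 = -10.81°.
θ = atan2( sin Δλ · cos φ₂ , cos φ₁ · sin φ₂ − sin φ₁ · cos φ₂ · cos Δλ )
  = atan2(-0.16175, -0.97677) = -170.597° → normalised to [0°, 360°): 189.403°.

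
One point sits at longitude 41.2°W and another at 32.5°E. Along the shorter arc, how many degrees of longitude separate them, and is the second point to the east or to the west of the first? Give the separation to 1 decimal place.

Raw difference: 32.5 − -41.2 = 73.7°.
Normalise into (−180°, 180°]: 73.7° stays 73.7°.
Positive ⇒ the second point lies to the east; separation 73.7°.

73.7° east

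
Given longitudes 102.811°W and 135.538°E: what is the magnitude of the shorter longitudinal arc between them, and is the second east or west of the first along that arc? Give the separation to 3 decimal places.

Raw difference: 135.538 − -102.811 = 238.349°.
Normalise into (−180°, 180°]: 238.349° − 360° = -121.651°.
Negative ⇒ the second point lies to the west; separation 121.651°.

121.651° west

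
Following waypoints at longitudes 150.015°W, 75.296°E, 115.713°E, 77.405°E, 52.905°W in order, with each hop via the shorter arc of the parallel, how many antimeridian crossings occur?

Leg 1: -150.015° → +75.296°, shortest Δλ = -134.689° (west) — crosses 180°.
Leg 2: +75.296° → +115.713°, shortest Δλ = 40.417° (east) — does not cross 180°.
Leg 3: +115.713° → +77.405°, shortest Δλ = -38.308° (west) — does not cross 180°.
Leg 4: +77.405° → -52.905°, shortest Δλ = -130.31° (west) — does not cross 180°.
Total crossings: 1.

1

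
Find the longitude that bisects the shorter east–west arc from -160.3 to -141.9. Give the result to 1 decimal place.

-151.1°

Signed shortest Δλ from -160.3° to -141.9° is +18.4°.
Midpoint longitude = -160.3° + (+18.4°)/2 = -160.3° + 9.2° = -151.1°.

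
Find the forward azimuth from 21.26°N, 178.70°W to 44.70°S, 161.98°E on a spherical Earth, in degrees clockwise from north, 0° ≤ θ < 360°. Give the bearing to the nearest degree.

195°

Δλ = 161.98 − -178.70 = 340.68°; wrapped into (−180°, 180°]: -19.32°.
θ = atan2( sin Δλ · cos φ₂ , cos φ₁ · sin φ₂ − sin φ₁ · cos φ₂ · cos Δλ )
  = atan2(-0.23516, -0.89875) = -165.337° → normalised to [0°, 360°): 194.663°.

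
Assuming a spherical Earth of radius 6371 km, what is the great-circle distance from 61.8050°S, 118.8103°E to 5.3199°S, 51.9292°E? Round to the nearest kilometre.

8289 km

Δλ = 51.9292 − 118.8103 = -66.8811°.
Δφ = -5.3199 − -61.8050 = 56.4851°.
a = sin²(Δφ/2) + cos φ₁ · cos φ₂ · sin²(Δλ/2) = 0.366786.
c = 2·atan2(√a, √(1−a)) = 1.30111 rad → d = 6371·c ≈ 8289.38 km.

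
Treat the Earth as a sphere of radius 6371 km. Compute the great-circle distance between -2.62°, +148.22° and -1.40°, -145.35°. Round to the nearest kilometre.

7383 km

Δλ = -145.35 − 148.22 = -293.57°; wrapped into (−180°, 180°]: 66.43°.
Δφ = -1.40 − -2.62 = 1.22°.
a = sin²(Δφ/2) + cos φ₁ · cos φ₂ · sin²(Δλ/2) = 0.299776.
c = 2·atan2(√a, √(1−a)) = 1.15879 rad → d = 6371·c ≈ 7382.65 km.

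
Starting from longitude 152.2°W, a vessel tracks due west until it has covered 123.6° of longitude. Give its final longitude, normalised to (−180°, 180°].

84.2°E

Start at -152.2°; shift −123.6° → -275.8°.
-275.8° lies outside (−180°, 180°]; add 360° → +84.2°.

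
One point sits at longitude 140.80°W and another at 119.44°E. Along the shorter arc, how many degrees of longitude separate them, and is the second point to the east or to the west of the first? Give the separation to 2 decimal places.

99.76° west

Raw difference: 119.44 − -140.80 = 260.24°.
Normalise into (−180°, 180°]: 260.24° − 360° = -99.76°.
Negative ⇒ the second point lies to the west; separation 99.76°.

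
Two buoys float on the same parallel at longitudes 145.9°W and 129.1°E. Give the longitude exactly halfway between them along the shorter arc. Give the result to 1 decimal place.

171.6°E

Signed shortest Δλ from -145.9° to +129.1° is -85.0°.
Midpoint longitude = -145.9° + (-85.0°)/2 = -145.9° − 42.5° = -188.4°.
Normalise into (−180°, 180°]: +171.6°.
(The naïve average (-145.9 + +129.1)/2 = -8.4° is on the wrong side of the globe.)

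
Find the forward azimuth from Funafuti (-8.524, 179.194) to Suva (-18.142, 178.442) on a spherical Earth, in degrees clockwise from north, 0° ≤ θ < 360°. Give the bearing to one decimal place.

184.3°

Δλ = 178.442 − 179.194 = -0.752°.
θ = atan2( sin Δλ · cos φ₂ , cos φ₁ · sin φ₂ − sin φ₁ · cos φ₂ · cos Δλ )
  = atan2(-0.01247, -0.16709) = -175.731° → normalised to [0°, 360°): 184.269°.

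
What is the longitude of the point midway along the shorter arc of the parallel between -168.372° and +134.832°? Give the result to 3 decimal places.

Signed shortest Δλ from -168.372° to +134.832° is -56.796°.
Midpoint longitude = -168.372° + (-56.796°)/2 = -168.372° − 28.398° = -196.770°.
Normalise into (−180°, 180°]: +163.230°.
(The naïve average (-168.372 + +134.832)/2 = -16.77° is on the wrong side of the globe.)

+163.230°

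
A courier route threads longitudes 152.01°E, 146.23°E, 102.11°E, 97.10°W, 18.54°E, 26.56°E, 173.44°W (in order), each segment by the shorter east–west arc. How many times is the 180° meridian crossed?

2

Leg 1: +152.01° → +146.23°, shortest Δλ = -5.78° (west) — does not cross 180°.
Leg 2: +146.23° → +102.11°, shortest Δλ = -44.12° (west) — does not cross 180°.
Leg 3: +102.11° → -97.10°, shortest Δλ = 160.79° (east) — crosses 180°.
Leg 4: -97.10° → +18.54°, shortest Δλ = 115.64° (east) — does not cross 180°.
Leg 5: +18.54° → +26.56°, shortest Δλ = 8.02° (east) — does not cross 180°.
Leg 6: +26.56° → -173.44°, shortest Δλ = 160.0° (east) — crosses 180°.
Total crossings: 2.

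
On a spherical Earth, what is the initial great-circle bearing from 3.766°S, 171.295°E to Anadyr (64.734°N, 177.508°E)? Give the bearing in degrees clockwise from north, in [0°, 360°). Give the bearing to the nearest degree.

3°

Δλ = 177.508 − 171.295 = 6.213°.
θ = atan2( sin Δλ · cos φ₂ , cos φ₁ · sin φ₂ − sin φ₁ · cos φ₂ · cos Δλ )
  = atan2(0.04619, 0.93025) = 2.843° → normalised to [0°, 360°): 2.843°.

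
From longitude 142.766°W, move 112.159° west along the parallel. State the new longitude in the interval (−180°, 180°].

Start at -142.766°; shift −112.159° → -254.925°.
-254.925° lies outside (−180°, 180°]; add 360° → +105.075°.

105.075°E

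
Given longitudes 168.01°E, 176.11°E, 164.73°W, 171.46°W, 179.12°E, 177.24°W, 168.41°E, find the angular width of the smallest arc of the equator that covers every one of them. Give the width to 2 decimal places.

Sort the longitudes: -177.24°, -171.46°, -164.73°, +168.01°, +168.41°, +176.11°, +179.12°.
Eastward gaps between consecutive values (wrapping around): 5.78°, 6.73°, 332.74°, 0.40°, 7.70°, 3.01°, 3.64°.
Largest gap = 332.74° ⇒ minimal covering band is its complement: 360° − 332.74° = 27.26°.
Band runs from +168.01° eastward to -164.73°, crossing the antimeridian.

27.26°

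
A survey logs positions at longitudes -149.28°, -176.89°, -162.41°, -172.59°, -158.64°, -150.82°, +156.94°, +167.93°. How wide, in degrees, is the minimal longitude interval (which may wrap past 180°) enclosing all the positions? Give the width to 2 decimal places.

53.78°

Sort the longitudes: -176.89°, -172.59°, -162.41°, -158.64°, -150.82°, -149.28°, +156.94°, +167.93°.
Eastward gaps between consecutive values (wrapping around): 4.30°, 10.18°, 3.77°, 7.82°, 1.54°, 306.22°, 10.99°, 15.18°.
Largest gap = 306.22° ⇒ minimal covering band is its complement: 360° − 306.22° = 53.78°.
Band runs from +156.94° eastward to -149.28°, crossing the antimeridian.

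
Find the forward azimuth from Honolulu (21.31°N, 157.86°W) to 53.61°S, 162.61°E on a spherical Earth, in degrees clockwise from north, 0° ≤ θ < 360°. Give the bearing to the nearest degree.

Δλ = 162.61 − -157.86 = 320.47°; wrapped into (−180°, 180°]: -39.53°.
θ = atan2( sin Δλ · cos φ₂ , cos φ₁ · sin φ₂ − sin φ₁ · cos φ₂ · cos Δλ )
  = atan2(-0.37761, -0.91625) = -157.602° → normalised to [0°, 360°): 202.398°.

202°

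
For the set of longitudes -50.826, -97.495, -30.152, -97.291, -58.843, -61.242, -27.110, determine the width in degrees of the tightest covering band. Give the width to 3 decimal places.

70.385°

Sort the longitudes: -97.495°, -97.291°, -61.242°, -58.843°, -50.826°, -30.152°, -27.110°.
Eastward gaps between consecutive values (wrapping around): 0.204°, 36.049°, 2.399°, 8.017°, 20.674°, 3.042°, 289.615°.
Largest gap = 289.615° ⇒ minimal covering band is its complement: 360° − 289.615° = 70.385°.
Band runs from -97.495° eastward to -27.110°.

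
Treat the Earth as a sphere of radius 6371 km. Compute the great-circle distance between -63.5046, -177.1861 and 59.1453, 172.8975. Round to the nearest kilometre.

13664 km

Δλ = 172.8975 − -177.1861 = 350.0836°; wrapped into (−180°, 180°]: -9.9164°.
Δφ = 59.1453 − -63.5046 = 122.6499°.
a = sin²(Δφ/2) + cos φ₁ · cos φ₂ · sin²(Δλ/2) = 0.771461.
c = 2·atan2(√a, √(1−a)) = 2.14471 rad → d = 6371·c ≈ 13663.95 km.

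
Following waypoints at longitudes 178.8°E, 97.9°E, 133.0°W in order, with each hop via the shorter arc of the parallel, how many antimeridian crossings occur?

1

Leg 1: +178.8° → +97.9°, shortest Δλ = -80.9° (west) — does not cross 180°.
Leg 2: +97.9° → -133.0°, shortest Δλ = 129.1° (east) — crosses 180°.
Total crossings: 1.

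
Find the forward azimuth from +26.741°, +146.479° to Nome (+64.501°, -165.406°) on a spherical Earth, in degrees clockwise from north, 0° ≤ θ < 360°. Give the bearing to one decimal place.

25.3°

Δλ = -165.406 − 146.479 = -311.885°; wrapped into (−180°, 180°]: 48.115°.
θ = atan2( sin Δλ · cos φ₂ , cos φ₁ · sin φ₂ − sin φ₁ · cos φ₂ · cos Δλ )
  = atan2(0.32050, 0.67674) = 25.342° → normalised to [0°, 360°): 25.342°.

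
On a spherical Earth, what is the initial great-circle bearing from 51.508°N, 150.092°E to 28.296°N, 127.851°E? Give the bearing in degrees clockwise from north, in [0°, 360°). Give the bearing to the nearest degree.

224°

Δλ = 127.851 − 150.092 = -22.241°.
θ = atan2( sin Δλ · cos φ₂ , cos φ₁ · sin φ₂ − sin φ₁ · cos φ₂ · cos Δλ )
  = atan2(-0.33328, -0.34286) = -135.812° → normalised to [0°, 360°): 224.188°.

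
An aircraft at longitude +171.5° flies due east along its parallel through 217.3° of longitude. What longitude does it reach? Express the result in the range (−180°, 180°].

+28.8°

Start at +171.5°; shift +217.3° → +388.8°.
+388.8° lies outside (−180°, 180°]; subtract 360° → +28.8°.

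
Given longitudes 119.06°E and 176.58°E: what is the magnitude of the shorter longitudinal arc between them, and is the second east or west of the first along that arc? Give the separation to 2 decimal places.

Raw difference: 176.58 − 119.06 = 57.52°.
Normalise into (−180°, 180°]: 57.52° stays 57.52°.
Positive ⇒ the second point lies to the east; separation 57.52°.

57.52° east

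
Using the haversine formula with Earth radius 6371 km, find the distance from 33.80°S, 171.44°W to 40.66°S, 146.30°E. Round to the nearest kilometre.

Δλ = 146.30 − -171.44 = 317.74°; wrapped into (−180°, 180°]: -42.26°.
Δφ = -40.66 − -33.80 = -6.86°.
a = sin²(Δφ/2) + cos φ₁ · cos φ₂ · sin²(Δλ/2) = 0.085497.
c = 2·atan2(√a, √(1−a)) = 0.59347 rad → d = 6371·c ≈ 3780.98 km.

3781 km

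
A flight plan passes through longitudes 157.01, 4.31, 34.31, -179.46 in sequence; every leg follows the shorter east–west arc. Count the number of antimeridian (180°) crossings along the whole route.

Leg 1: +157.01° → +4.31°, shortest Δλ = -152.7° (west) — does not cross 180°.
Leg 2: +4.31° → +34.31°, shortest Δλ = 30.0° (east) — does not cross 180°.
Leg 3: +34.31° → -179.46°, shortest Δλ = 146.23° (east) — crosses 180°.
Total crossings: 1.

1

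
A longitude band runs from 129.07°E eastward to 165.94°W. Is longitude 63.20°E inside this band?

Band width going east from +129.07° to -165.94°: ((-165.94 − 129.07) mod 360) = 64.99°.
Offset of +63.20° east of the west edge: ((63.20 − 129.07) mod 360) = 294.13°.
294.13° > 64.99° ⇒ outside.

No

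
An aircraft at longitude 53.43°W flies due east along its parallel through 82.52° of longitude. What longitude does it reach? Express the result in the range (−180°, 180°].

29.09°E

Start at -53.43°; shift +82.52° → +29.09°.
+29.09° already lies in (−180°, 180°].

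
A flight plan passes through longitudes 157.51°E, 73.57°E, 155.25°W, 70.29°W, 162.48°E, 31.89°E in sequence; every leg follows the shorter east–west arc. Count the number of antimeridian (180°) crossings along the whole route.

2

Leg 1: +157.51° → +73.57°, shortest Δλ = -83.94° (west) — does not cross 180°.
Leg 2: +73.57° → -155.25°, shortest Δλ = 131.18° (east) — crosses 180°.
Leg 3: -155.25° → -70.29°, shortest Δλ = 84.96° (east) — does not cross 180°.
Leg 4: -70.29° → +162.48°, shortest Δλ = -127.23° (west) — crosses 180°.
Leg 5: +162.48° → +31.89°, shortest Δλ = -130.59° (west) — does not cross 180°.
Total crossings: 2.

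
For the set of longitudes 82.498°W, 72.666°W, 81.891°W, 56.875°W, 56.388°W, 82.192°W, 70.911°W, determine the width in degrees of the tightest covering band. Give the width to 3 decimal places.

26.110°

Sort the longitudes: -82.498°, -82.192°, -81.891°, -72.666°, -70.911°, -56.875°, -56.388°.
Eastward gaps between consecutive values (wrapping around): 0.306°, 0.301°, 9.225°, 1.755°, 14.036°, 0.487°, 333.890°.
Largest gap = 333.890° ⇒ minimal covering band is its complement: 360° − 333.890° = 26.110°.
Band runs from -82.498° eastward to -56.388°.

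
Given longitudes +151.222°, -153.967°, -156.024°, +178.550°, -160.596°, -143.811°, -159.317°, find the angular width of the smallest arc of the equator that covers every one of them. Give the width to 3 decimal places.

Sort the longitudes: -160.596°, -159.317°, -156.024°, -153.967°, -143.811°, +151.222°, +178.550°.
Eastward gaps between consecutive values (wrapping around): 1.279°, 3.293°, 2.057°, 10.156°, 295.033°, 27.328°, 20.854°.
Largest gap = 295.033° ⇒ minimal covering band is its complement: 360° − 295.033° = 64.967°.
Band runs from +151.222° eastward to -143.811°, crossing the antimeridian.

64.967°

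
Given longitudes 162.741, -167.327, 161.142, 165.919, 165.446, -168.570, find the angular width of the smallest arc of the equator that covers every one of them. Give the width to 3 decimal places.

Sort the longitudes: -168.570°, -167.327°, +161.142°, +162.741°, +165.446°, +165.919°.
Eastward gaps between consecutive values (wrapping around): 1.243°, 328.469°, 1.599°, 2.705°, 0.473°, 25.511°.
Largest gap = 328.469° ⇒ minimal covering band is its complement: 360° − 328.469° = 31.531°.
Band runs from +161.142° eastward to -167.327°, crossing the antimeridian.

31.531°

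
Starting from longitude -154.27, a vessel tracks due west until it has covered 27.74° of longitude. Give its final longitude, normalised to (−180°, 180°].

+177.99°

Start at -154.27°; shift −27.74° → -182.01°.
-182.01° lies outside (−180°, 180°]; add 360° → +177.99°.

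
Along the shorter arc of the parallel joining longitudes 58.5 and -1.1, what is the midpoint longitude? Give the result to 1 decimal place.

Signed shortest Δλ from +58.5° to -1.1° is -59.6°.
Midpoint longitude = +58.5° + (-59.6°)/2 = +58.5° − 29.8° = +28.7°.

+28.7°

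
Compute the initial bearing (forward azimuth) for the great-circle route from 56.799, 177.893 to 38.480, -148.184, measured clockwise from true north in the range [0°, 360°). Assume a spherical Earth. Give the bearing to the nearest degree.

Δλ = -148.184 − 177.893 = -326.077°; wrapped into (−180°, 180°]: 33.923°.
θ = atan2( sin Δλ · cos φ₂ , cos φ₁ · sin φ₂ − sin φ₁ · cos φ₂ · cos Δλ )
  = atan2(0.43688, -0.20281) = 114.902° → normalised to [0°, 360°): 114.902°.

115°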